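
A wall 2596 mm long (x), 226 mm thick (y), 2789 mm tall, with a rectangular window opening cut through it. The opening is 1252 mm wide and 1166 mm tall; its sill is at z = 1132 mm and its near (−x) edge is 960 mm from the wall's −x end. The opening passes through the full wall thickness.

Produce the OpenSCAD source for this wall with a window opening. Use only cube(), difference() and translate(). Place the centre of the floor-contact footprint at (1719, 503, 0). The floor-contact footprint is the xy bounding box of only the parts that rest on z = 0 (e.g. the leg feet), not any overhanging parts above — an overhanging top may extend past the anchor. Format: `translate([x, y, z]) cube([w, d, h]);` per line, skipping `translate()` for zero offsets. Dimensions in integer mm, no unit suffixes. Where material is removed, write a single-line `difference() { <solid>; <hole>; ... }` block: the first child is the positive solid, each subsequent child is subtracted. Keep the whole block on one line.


difference() { translate([421, 390, 0]) cube([2596, 226, 2789]); translate([1381, 390, 1132]) cube([1252, 226, 1166]); }


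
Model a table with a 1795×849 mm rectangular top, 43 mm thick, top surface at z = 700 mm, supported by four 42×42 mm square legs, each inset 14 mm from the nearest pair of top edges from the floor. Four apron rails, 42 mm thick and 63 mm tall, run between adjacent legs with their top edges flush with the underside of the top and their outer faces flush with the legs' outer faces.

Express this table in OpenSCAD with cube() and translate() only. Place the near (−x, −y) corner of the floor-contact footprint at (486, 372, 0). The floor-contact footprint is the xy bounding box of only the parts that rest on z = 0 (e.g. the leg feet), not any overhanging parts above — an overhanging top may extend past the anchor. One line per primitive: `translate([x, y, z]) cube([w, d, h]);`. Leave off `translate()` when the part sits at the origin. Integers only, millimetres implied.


translate([472, 358, 657]) cube([1795, 849, 43]);
translate([486, 372, 0]) cube([42, 42, 657]);
translate([2211, 372, 0]) cube([42, 42, 657]);
translate([486, 1151, 0]) cube([42, 42, 657]);
translate([2211, 1151, 0]) cube([42, 42, 657]);
translate([528, 372, 594]) cube([1683, 42, 63]);
translate([528, 1151, 594]) cube([1683, 42, 63]);
translate([486, 414, 594]) cube([42, 737, 63]);
translate([2211, 414, 594]) cube([42, 737, 63]);


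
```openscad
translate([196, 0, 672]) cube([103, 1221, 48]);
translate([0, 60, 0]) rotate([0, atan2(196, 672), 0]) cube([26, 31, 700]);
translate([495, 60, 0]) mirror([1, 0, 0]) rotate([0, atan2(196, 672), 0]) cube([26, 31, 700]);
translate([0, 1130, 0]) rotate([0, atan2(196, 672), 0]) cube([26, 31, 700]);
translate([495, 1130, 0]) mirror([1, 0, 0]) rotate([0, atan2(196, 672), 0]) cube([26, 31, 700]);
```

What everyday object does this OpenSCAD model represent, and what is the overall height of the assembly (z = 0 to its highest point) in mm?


A sawhorse. The overall height is 720 mm.

A beam across two mirrored pairs of raked legs — a sawhorse. The beam's underside is at z = 672 (matching the legs' vertical rise in atan2(196, 672)) and the beam is 48 mm tall, so its top is at 672 + 48 = 720 mm. The raked legs top out at the beam's underside, so that is the highest point.


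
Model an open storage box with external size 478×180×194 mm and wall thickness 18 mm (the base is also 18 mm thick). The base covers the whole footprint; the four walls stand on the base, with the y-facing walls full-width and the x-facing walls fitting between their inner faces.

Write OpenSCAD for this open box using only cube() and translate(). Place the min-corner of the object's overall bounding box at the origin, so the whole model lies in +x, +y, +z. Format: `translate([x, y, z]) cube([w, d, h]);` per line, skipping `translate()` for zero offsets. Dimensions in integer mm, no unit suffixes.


cube([478, 180, 18]);
translate([0, 0, 18]) cube([478, 18, 176]);
translate([0, 162, 18]) cube([478, 18, 176]);
translate([0, 18, 18]) cube([18, 144, 176]);
translate([460, 18, 18]) cube([18, 144, 176]);


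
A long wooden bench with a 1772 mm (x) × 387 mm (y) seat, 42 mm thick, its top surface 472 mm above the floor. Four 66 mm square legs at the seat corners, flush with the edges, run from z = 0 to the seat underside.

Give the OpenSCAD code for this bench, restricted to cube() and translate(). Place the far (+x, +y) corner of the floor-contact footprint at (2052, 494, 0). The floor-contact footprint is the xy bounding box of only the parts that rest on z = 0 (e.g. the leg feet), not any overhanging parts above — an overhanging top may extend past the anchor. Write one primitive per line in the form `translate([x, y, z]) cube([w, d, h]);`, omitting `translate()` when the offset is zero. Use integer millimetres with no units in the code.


// leg_h = 472 − 42 = 430
translate([280, 107, 430]) cube([1772, 387, 42]);
translate([280, 107, 0]) cube([66, 66, 430]);
translate([280, 428, 0]) cube([66, 66, 430]);
translate([1986, 107, 0]) cube([66, 66, 430]);
translate([1986, 428, 0]) cube([66, 66, 430]);


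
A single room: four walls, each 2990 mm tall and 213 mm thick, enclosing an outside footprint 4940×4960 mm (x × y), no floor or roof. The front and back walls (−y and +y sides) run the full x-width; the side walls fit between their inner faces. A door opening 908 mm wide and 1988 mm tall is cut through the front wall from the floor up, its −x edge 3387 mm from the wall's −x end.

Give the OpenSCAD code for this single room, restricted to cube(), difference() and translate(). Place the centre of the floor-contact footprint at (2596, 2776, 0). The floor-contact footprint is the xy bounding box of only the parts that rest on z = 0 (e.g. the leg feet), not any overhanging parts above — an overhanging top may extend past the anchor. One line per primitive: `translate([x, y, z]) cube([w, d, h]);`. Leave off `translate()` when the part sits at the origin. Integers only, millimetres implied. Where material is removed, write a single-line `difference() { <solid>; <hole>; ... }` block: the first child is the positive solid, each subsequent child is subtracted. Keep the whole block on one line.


difference() { translate([126, 296, 0]) cube([4940, 213, 2990]); translate([3513, 296, 0]) cube([908, 213, 1988]); }
translate([126, 5043, 0]) cube([4940, 213, 2990]);
translate([126, 509, 0]) cube([213, 4534, 2990]);
translate([4853, 509, 0]) cube([213, 4534, 2990]);


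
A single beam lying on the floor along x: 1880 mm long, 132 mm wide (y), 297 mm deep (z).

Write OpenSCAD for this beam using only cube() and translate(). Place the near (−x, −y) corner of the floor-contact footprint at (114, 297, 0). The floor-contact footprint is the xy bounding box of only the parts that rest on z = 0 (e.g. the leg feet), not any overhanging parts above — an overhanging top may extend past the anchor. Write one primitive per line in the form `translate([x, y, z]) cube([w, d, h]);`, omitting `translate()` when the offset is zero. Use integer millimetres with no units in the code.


translate([114, 297, 0]) cube([1880, 132, 297]);


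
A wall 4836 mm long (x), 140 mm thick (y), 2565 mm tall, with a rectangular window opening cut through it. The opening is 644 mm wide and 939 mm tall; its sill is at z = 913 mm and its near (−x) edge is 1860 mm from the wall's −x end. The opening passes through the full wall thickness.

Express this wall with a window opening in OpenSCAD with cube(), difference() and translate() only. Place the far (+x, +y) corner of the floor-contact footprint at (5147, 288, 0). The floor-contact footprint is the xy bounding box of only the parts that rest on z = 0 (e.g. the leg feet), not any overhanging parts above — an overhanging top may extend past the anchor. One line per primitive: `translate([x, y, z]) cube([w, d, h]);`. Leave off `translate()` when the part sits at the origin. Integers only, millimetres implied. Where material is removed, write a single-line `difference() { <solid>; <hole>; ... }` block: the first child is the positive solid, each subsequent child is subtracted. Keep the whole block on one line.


difference() { translate([311, 148, 0]) cube([4836, 140, 2565]); translate([2171, 148, 913]) cube([644, 140, 939]); }


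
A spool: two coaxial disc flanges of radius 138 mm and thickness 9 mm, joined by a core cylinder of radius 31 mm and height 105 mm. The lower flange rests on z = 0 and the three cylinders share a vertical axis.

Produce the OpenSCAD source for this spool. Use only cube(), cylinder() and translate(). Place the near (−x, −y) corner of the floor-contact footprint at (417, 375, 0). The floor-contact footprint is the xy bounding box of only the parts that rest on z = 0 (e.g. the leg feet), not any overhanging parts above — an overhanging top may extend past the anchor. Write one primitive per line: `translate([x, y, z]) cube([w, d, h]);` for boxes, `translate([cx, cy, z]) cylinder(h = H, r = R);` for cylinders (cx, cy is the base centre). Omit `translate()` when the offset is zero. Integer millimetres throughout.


translate([555, 513, 0]) cylinder(h = 9, r = 138);
translate([555, 513, 9]) cylinder(h = 105, r = 31);
translate([555, 513, 114]) cylinder(h = 9, r = 138);


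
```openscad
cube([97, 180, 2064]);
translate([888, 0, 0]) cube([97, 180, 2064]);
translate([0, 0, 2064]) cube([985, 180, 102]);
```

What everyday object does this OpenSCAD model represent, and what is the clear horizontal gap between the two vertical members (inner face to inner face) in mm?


A door frame. The clear opening width is 791 mm.

Two 2064 mm tall posts with a header on top — a door frame. The left jamb is 97 mm wide at x = 0; the right jamb starts at x = 888. The clear opening is 888 − 97 = 791 mm.


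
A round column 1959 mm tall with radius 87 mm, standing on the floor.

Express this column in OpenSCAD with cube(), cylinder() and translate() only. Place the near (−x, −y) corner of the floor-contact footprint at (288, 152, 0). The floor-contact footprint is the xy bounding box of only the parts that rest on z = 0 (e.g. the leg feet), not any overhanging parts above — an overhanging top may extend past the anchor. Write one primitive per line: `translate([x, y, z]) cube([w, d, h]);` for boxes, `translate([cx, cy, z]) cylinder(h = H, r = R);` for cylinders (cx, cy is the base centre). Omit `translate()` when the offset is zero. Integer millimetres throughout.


translate([375, 239, 0]) cylinder(h = 1959, r = 87);


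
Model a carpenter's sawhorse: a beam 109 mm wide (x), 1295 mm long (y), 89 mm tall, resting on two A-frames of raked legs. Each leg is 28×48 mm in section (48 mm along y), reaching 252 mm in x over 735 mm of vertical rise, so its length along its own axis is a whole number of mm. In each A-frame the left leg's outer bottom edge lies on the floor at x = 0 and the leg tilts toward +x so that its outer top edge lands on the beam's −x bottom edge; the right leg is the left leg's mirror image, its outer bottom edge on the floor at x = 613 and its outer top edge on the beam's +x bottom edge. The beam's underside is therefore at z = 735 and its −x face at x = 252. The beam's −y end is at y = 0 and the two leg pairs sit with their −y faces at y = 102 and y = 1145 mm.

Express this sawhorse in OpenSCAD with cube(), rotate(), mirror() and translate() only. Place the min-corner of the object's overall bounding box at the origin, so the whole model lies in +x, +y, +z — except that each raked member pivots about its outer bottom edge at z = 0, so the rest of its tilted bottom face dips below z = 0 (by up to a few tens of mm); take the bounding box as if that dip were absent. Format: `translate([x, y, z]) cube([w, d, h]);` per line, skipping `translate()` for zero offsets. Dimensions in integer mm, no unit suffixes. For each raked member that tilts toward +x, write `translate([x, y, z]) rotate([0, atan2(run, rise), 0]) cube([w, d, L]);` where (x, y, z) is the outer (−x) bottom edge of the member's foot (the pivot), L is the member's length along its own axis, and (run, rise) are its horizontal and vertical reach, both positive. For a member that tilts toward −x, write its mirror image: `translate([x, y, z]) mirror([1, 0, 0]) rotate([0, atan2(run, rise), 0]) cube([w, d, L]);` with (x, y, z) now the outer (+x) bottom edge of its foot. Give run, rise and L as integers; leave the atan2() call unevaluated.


translate([252, 0, 735]) cube([109, 1295, 89]);
translate([0, 102, 0]) rotate([0, atan2(252, 735), 0]) cube([28, 48, 777]);
translate([613, 102, 0]) mirror([1, 0, 0]) rotate([0, atan2(252, 735), 0]) cube([28, 48, 777]);
translate([0, 1145, 0]) rotate([0, atan2(252, 735), 0]) cube([28, 48, 777]);
translate([613, 1145, 0]) mirror([1, 0, 0]) rotate([0, atan2(252, 735), 0]) cube([28, 48, 777]);


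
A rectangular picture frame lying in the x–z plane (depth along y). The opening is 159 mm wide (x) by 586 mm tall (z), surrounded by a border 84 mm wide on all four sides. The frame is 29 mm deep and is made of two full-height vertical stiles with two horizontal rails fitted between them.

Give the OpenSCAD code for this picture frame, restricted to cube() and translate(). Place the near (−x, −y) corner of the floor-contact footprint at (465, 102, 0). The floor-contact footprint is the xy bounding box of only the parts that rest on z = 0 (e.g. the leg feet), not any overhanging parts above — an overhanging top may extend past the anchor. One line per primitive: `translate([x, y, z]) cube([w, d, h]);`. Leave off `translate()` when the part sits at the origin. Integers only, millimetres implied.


translate([465, 102, 0]) cube([84, 29, 754]);
translate([708, 102, 0]) cube([84, 29, 754]);
translate([549, 102, 0]) cube([159, 29, 84]);
translate([549, 102, 670]) cube([159, 29, 84]);


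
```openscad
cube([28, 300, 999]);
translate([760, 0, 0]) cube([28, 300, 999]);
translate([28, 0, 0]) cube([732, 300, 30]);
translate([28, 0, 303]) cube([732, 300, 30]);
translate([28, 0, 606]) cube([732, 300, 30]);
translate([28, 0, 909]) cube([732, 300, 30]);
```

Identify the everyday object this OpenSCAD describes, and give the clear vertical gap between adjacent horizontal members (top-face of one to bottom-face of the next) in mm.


A bookshelf. The clear shelf gap is 273 mm.

Two tall side panels with 4 horizontal boards between them — a bookshelf. The first two shelf undersides are at z = 0 and z = 303; with shelf thickness 30, the clear gap is 303 − 0 − 30 = 273 mm.


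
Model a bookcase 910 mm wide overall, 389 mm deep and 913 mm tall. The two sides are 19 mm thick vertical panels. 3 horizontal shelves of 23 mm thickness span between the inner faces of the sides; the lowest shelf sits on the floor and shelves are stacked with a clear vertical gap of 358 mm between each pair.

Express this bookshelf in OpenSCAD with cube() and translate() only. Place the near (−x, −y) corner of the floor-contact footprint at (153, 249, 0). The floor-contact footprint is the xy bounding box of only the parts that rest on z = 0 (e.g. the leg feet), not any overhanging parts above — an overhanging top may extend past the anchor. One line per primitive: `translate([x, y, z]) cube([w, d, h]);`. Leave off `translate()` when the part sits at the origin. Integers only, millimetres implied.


translate([153, 249, 0]) cube([19, 389, 913]);
translate([1044, 249, 0]) cube([19, 389, 913]);
translate([172, 249, 0]) cube([872, 389, 23]);
translate([172, 249, 381]) cube([872, 389, 23]);
translate([172, 249, 762]) cube([872, 389, 23]);


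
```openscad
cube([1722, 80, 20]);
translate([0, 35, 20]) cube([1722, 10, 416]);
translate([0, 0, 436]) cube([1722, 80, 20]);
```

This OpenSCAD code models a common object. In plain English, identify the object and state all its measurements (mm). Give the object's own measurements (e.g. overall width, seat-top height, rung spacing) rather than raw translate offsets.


An I-beam lying along x, 1722 mm long. Overall section height 456 mm. Two flanges 80 mm wide (y) and 20 mm thick, one on the floor and one at the top; a web 10 mm thick runs between them, centred on the flange width.


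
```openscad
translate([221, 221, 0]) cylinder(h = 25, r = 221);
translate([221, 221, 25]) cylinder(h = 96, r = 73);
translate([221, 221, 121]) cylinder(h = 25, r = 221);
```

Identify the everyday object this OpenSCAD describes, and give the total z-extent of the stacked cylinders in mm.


A spool. The overall height is 146 mm.

Three coaxial cylinders, large–small–large — a spool. Two 25 mm flanges and a 96 mm core give 25 + 96 + 25 = 146 mm.


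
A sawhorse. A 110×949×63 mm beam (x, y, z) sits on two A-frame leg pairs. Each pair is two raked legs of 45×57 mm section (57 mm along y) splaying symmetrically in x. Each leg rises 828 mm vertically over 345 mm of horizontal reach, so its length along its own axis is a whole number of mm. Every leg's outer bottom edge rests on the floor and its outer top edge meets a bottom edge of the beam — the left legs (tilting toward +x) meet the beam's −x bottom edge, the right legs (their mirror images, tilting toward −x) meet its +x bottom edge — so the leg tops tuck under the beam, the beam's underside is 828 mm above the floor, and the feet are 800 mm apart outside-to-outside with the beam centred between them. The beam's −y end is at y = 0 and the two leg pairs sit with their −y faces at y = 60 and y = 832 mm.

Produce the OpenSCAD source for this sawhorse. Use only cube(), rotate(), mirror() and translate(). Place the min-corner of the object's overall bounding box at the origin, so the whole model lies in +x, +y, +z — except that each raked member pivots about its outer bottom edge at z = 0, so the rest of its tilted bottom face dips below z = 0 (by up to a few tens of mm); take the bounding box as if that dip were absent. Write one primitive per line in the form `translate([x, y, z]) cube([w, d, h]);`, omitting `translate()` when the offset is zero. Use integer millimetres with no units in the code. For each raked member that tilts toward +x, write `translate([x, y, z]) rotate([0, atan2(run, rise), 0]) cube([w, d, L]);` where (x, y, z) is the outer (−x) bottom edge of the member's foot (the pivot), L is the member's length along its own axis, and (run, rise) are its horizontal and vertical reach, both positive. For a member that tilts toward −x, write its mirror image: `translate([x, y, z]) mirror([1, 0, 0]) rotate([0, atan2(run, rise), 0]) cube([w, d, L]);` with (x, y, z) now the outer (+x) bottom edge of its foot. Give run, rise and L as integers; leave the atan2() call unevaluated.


translate([345, 0, 828]) cube([110, 949, 63]);
translate([0, 60, 0]) rotate([0, atan2(345, 828), 0]) cube([45, 57, 897]);
translate([800, 60, 0]) mirror([1, 0, 0]) rotate([0, atan2(345, 828), 0]) cube([45, 57, 897]);
translate([0, 832, 0]) rotate([0, atan2(345, 828), 0]) cube([45, 57, 897]);
translate([800, 832, 0]) mirror([1, 0, 0]) rotate([0, atan2(345, 828), 0]) cube([45, 57, 897]);


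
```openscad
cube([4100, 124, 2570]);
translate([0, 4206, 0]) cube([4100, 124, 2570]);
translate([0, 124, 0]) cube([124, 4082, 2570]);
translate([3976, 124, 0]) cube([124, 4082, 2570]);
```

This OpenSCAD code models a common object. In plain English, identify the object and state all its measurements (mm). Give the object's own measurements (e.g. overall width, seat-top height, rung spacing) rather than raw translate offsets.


The wall frame of a small rectangular building: four walls, each 2570 mm tall and 124 mm thick, enclosing a footprint 4100 mm (x) by 4330 mm (y) outside-to-outside, with no floor or roof. The front and back walls (the −y and +y sides) span the full width; the two side walls fit between them.


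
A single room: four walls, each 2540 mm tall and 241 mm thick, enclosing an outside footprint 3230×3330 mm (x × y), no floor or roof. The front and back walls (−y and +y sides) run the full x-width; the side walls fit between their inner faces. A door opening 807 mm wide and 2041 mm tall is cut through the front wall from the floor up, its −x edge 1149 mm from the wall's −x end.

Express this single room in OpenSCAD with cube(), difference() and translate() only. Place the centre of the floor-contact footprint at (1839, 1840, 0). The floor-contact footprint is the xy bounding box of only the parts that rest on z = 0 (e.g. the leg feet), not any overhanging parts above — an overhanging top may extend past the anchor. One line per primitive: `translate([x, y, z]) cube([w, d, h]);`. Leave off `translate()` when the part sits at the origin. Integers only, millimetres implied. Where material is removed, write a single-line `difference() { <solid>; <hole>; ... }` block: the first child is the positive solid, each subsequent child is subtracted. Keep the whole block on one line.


difference() { translate([224, 175, 0]) cube([3230, 241, 2540]); translate([1373, 175, 0]) cube([807, 241, 2041]); }
translate([224, 3264, 0]) cube([3230, 241, 2540]);
translate([224, 416, 0]) cube([241, 2848, 2540]);
translate([3213, 416, 0]) cube([241, 2848, 2540]);


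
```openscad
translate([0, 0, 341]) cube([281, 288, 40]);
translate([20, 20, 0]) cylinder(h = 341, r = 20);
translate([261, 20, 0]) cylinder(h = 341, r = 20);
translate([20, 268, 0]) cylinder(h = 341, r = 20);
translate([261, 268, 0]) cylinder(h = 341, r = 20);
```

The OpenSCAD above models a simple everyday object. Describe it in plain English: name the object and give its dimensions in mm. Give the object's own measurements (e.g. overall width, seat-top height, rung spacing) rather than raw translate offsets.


A simple wooden stool: a rectangular seat 281 mm (x) by 288 mm (y), 40 mm thick, top face at z = 381 mm, on four round legs, each 40 mm in diameter. The legs rest on z = 0, each leg's axis is inset half a diameter from the nearest pair of seat edges (so the leg's bounding box is flush with the corner).


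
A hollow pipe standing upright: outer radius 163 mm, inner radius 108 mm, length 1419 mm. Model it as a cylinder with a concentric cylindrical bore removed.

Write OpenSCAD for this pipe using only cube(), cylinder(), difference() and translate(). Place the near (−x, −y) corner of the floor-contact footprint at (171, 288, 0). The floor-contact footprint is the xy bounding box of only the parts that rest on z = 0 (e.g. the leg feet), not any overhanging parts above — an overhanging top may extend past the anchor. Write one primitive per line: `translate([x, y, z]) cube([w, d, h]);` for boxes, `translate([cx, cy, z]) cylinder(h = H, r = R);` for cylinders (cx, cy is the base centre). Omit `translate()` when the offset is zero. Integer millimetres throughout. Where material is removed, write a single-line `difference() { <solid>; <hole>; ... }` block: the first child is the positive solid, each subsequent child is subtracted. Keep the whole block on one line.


difference() { translate([334, 451, 0]) cylinder(h = 1419, r = 163); translate([334, 451, 0]) cylinder(h = 1419, r = 108); }


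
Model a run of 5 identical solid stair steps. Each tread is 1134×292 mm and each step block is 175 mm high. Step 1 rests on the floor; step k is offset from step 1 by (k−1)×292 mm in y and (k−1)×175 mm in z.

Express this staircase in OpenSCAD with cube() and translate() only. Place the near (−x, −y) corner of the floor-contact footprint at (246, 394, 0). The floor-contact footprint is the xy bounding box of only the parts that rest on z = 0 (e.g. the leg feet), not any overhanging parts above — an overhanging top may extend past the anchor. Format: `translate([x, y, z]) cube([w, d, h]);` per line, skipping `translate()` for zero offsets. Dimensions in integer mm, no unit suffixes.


translate([246, 394, 0]) cube([1134, 292, 175]);
translate([246, 686, 175]) cube([1134, 292, 175]);
translate([246, 978, 350]) cube([1134, 292, 175]);
translate([246, 1270, 525]) cube([1134, 292, 175]);
translate([246, 1562, 700]) cube([1134, 292, 175]);


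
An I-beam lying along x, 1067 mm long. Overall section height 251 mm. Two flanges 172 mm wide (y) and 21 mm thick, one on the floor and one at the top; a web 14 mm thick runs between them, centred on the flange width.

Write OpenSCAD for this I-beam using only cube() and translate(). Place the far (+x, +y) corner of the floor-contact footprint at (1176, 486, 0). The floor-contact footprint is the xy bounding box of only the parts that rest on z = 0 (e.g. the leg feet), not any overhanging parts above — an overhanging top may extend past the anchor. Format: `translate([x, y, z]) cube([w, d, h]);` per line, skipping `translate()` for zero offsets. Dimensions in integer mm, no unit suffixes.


translate([109, 314, 0]) cube([1067, 172, 21]);
translate([109, 393, 21]) cube([1067, 14, 209]);
translate([109, 314, 230]) cube([1067, 172, 21]);


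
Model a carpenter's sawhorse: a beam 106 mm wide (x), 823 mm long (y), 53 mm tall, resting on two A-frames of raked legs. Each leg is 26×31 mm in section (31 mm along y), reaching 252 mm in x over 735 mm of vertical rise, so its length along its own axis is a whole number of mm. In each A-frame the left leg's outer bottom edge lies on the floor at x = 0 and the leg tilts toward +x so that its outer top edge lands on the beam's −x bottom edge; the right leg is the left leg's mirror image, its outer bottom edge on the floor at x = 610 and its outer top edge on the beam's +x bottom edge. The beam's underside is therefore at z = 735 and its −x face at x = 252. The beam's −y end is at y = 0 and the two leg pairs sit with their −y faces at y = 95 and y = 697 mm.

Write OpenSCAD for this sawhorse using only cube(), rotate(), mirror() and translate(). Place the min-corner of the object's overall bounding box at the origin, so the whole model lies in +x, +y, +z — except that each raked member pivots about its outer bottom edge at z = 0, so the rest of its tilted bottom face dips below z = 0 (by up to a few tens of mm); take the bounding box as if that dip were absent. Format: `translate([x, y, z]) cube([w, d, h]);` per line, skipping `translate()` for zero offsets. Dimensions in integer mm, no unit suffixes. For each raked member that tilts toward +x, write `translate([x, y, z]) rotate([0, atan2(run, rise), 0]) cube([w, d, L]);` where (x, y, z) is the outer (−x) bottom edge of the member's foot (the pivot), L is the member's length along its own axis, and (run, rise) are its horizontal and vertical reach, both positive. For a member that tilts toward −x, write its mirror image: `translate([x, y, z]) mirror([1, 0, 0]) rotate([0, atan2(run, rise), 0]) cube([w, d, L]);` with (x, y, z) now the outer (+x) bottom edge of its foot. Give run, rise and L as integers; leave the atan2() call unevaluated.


translate([252, 0, 735]) cube([106, 823, 53]);
translate([0, 95, 0]) rotate([0, atan2(252, 735), 0]) cube([26, 31, 777]);
translate([610, 95, 0]) mirror([1, 0, 0]) rotate([0, atan2(252, 735), 0]) cube([26, 31, 777]);
translate([0, 697, 0]) rotate([0, atan2(252, 735), 0]) cube([26, 31, 777]);
translate([610, 697, 0]) mirror([1, 0, 0]) rotate([0, atan2(252, 735), 0]) cube([26, 31, 777]);


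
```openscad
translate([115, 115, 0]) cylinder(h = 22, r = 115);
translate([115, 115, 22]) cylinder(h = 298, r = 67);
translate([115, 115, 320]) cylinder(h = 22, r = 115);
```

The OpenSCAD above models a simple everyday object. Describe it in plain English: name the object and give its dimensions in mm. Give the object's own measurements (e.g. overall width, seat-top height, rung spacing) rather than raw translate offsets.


A spool: two coaxial disc flanges of radius 115 mm and thickness 22 mm, joined by a core cylinder of radius 67 mm and height 298 mm. The lower flange rests on z = 0 and the three cylinders share a vertical axis.


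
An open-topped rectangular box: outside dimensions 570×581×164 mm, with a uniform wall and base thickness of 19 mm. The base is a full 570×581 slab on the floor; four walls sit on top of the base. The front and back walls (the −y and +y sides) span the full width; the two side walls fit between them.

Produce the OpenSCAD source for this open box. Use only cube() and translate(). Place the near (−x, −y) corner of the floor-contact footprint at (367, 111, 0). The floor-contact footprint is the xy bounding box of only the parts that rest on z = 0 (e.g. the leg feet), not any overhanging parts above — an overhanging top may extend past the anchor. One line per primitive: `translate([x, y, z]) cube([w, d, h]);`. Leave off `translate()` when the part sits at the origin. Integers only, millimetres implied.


translate([367, 111, 0]) cube([570, 581, 19]);
translate([367, 111, 19]) cube([570, 19, 145]);
translate([367, 673, 19]) cube([570, 19, 145]);
translate([367, 130, 19]) cube([19, 543, 145]);
translate([918, 130, 19]) cube([19, 543, 145]);


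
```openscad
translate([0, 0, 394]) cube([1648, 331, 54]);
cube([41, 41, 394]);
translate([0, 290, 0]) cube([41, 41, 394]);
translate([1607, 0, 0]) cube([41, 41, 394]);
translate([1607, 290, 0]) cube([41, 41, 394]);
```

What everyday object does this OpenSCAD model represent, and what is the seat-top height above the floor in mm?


A bench. The seat-top height is 448 mm.

A long slab on four corner posts — a bench. The slab sits at z = 394 with thickness 54, so the top is 394 + 54 = 448 mm.


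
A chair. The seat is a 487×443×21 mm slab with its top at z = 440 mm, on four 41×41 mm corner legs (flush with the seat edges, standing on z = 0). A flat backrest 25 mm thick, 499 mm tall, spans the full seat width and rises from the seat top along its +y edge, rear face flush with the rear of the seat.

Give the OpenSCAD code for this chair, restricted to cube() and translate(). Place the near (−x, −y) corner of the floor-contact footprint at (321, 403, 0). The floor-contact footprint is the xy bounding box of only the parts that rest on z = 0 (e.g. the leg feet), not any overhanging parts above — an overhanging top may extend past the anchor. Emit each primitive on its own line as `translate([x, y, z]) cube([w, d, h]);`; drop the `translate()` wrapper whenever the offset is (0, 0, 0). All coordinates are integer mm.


translate([321, 403, 419]) cube([487, 443, 21]);
translate([321, 403, 0]) cube([41, 41, 419]);
translate([767, 403, 0]) cube([41, 41, 419]);
translate([321, 805, 0]) cube([41, 41, 419]);
translate([767, 805, 0]) cube([41, 41, 419]);
translate([321, 821, 440]) cube([487, 25, 499]);


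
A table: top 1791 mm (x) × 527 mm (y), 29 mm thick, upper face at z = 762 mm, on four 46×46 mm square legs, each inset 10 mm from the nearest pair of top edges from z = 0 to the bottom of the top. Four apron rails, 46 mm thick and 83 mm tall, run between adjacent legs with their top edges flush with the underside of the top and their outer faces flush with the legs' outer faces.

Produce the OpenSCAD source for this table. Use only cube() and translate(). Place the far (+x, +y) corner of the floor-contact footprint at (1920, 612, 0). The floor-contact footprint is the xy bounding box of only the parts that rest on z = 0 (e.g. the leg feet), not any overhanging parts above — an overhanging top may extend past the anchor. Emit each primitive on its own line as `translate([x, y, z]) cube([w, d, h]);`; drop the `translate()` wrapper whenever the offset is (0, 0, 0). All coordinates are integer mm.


// leg_h = 762 - 29 = 733
// apron z = 733 - 83 = 650
translate([139, 95, 733]) cube([1791, 527, 29]);
translate([149, 105, 0]) cube([46, 46, 733]);
translate([1874, 105, 0]) cube([46, 46, 733]);
translate([149, 566, 0]) cube([46, 46, 733]);
translate([1874, 566, 0]) cube([46, 46, 733]);
translate([195, 105, 650]) cube([1679, 46, 83]);
translate([195, 566, 650]) cube([1679, 46, 83]);
translate([149, 151, 650]) cube([46, 415, 83]);
translate([1874, 151, 650]) cube([46, 415, 83]);


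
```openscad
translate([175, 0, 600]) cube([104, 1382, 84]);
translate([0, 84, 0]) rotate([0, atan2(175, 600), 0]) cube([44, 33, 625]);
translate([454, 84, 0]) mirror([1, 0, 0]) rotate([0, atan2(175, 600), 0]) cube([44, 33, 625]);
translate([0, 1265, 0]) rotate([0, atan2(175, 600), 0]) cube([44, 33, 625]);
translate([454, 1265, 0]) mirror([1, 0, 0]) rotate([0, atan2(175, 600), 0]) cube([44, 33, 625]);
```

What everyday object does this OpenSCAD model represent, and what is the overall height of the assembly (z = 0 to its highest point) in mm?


A sawhorse. The overall height is 684 mm.

A beam across two mirrored pairs of raked legs — a sawhorse. The beam's underside is at z = 600 (matching the legs' vertical rise in atan2(175, 600)) and the beam is 84 mm tall, so its top is at 600 + 84 = 684 mm. The raked legs top out at the beam's underside, so that is the highest point.


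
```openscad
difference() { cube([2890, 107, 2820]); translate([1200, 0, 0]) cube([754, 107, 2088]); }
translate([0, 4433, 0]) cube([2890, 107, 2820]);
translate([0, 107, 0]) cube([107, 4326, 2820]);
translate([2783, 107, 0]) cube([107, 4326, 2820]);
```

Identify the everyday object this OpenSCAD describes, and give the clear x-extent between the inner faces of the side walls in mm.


A single room. The interior width is 2676 mm.

Four walls enclosing a rectangle with a door in the front wall — a room. Outside width 2890 minus two 107 mm walls gives 2676 mm.


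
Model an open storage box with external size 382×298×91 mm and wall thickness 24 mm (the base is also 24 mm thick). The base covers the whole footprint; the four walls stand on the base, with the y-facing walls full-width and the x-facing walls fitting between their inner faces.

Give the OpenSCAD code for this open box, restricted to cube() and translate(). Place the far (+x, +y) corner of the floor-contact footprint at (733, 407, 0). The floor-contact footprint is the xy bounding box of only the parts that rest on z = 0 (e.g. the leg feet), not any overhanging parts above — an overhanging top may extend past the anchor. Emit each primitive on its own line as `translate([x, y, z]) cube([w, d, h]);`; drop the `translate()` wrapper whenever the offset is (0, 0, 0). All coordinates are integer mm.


translate([351, 109, 0]) cube([382, 298, 24]);
translate([351, 109, 24]) cube([382, 24, 67]);
translate([351, 383, 24]) cube([382, 24, 67]);
translate([351, 133, 24]) cube([24, 250, 67]);
translate([709, 133, 24]) cube([24, 250, 67]);


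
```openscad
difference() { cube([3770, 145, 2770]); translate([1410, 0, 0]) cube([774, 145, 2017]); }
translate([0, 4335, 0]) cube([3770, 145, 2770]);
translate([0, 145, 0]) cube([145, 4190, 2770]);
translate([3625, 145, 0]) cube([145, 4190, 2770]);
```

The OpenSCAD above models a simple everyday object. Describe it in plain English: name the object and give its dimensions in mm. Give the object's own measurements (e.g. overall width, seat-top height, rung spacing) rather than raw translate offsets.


A single room: four walls, each 2770 mm tall and 145 mm thick, enclosing an outside footprint 3770×4480 mm (x × y), no floor or roof. The front and back walls (−y and +y sides) run the full x-width; the side walls fit between their inner faces. A door opening 774 mm wide and 2017 mm tall is cut through the front wall from the floor up, its −x edge 1410 mm from the wall's −x end.


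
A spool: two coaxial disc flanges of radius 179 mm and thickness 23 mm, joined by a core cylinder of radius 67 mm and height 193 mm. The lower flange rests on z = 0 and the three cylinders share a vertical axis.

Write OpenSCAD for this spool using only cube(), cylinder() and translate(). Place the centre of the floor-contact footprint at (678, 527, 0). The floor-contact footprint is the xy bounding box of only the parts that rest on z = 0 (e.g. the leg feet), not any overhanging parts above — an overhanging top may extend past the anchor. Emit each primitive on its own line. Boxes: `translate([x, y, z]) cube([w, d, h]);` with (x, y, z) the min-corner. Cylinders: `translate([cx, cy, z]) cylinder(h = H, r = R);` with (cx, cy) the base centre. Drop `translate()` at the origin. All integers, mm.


translate([678, 527, 0]) cylinder(h = 23, r = 179);
translate([678, 527, 23]) cylinder(h = 193, r = 67);
translate([678, 527, 216]) cylinder(h = 23, r = 179);


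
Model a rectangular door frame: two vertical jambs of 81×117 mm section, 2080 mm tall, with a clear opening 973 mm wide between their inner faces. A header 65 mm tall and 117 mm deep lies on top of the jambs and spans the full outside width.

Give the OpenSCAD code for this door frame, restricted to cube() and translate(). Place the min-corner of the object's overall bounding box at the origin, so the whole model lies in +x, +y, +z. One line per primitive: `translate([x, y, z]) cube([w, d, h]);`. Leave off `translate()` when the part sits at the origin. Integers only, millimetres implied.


cube([81, 117, 2080]);
translate([1054, 0, 0]) cube([81, 117, 2080]);
translate([0, 0, 2080]) cube([1135, 117, 65]);


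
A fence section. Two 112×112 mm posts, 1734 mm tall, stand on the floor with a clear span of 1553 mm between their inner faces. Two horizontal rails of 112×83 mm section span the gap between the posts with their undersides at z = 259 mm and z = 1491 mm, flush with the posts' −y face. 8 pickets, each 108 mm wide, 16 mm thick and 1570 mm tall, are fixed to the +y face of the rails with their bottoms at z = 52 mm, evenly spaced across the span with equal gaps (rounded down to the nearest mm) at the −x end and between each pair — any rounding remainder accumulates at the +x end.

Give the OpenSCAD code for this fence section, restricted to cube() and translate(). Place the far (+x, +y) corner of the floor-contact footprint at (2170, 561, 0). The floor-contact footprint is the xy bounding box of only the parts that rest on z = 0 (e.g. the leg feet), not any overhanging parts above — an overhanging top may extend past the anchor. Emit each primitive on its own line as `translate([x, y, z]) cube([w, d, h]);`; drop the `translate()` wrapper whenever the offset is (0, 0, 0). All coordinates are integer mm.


translate([393, 449, 0]) cube([112, 112, 1734]);
translate([2058, 449, 0]) cube([112, 112, 1734]);
translate([505, 449, 259]) cube([1553, 112, 83]);
translate([505, 449, 1491]) cube([1553, 112, 83]);
translate([581, 561, 52]) cube([108, 16, 1570]);
translate([765, 561, 52]) cube([108, 16, 1570]);
translate([949, 561, 52]) cube([108, 16, 1570]);
translate([1133, 561, 52]) cube([108, 16, 1570]);
translate([1317, 561, 52]) cube([108, 16, 1570]);
translate([1501, 561, 52]) cube([108, 16, 1570]);
translate([1685, 561, 52]) cube([108, 16, 1570]);
translate([1869, 561, 52]) cube([108, 16, 1570]);


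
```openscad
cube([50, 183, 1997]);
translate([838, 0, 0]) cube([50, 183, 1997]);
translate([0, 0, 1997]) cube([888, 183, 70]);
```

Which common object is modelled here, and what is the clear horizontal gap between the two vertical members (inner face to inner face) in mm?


A door frame. The clear opening width is 788 mm.

Two 1997 mm tall posts with a header on top — a door frame. The left jamb is 50 mm wide at x = 0; the right jamb starts at x = 838. The clear opening is 838 − 50 = 788 mm.


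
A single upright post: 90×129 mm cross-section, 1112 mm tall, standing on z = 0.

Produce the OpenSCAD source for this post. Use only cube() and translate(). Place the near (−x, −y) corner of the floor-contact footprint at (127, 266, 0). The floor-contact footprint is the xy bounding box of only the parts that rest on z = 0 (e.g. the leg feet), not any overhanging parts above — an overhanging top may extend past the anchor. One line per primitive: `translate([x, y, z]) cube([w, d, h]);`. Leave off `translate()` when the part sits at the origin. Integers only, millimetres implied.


translate([127, 266, 0]) cube([90, 129, 1112]);


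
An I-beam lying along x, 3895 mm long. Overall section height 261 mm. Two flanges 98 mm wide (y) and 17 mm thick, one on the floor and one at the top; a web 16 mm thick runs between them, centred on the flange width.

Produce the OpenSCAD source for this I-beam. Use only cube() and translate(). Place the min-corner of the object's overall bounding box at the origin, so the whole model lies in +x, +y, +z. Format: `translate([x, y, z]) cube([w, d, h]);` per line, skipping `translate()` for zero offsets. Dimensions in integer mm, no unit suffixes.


cube([3895, 98, 17]);
translate([0, 41, 17]) cube([3895, 16, 227]);
translate([0, 0, 244]) cube([3895, 98, 17]);
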